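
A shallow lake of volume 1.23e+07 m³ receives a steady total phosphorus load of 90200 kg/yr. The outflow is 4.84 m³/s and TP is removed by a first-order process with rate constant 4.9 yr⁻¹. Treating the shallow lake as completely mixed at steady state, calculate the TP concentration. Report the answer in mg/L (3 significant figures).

Outflow Q = 4.84 m³/s × 3.156e+07 s/yr = 1.527e+08 m³/yr.
Steady-state CSTR mass balance: W = Q·C + k·V·C, so C = W/(Q + kV).
Q + kV = 1.527e+08 + 4.9·1.23e+07 = 2.13e+08 m³/yr.
C = 90200/2.13e+08 = 0.0004235 kg/m³ = 0.4235 mg/L.

0.423 mg/L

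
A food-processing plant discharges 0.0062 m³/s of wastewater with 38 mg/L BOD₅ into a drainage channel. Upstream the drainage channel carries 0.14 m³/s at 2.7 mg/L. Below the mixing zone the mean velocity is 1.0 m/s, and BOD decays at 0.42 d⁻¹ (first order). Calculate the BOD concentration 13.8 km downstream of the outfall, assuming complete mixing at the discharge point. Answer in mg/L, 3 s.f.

After complete mixing, C₀ = (0.0062·38 + 0.14·2.7) / 0.1462 = 4.197 mg/L.
Travel time t = 1.38e+04 m / 1.0 m/s = 1.38e+04 s = 0.1597 d.
C = 4.197·exp(−0.42·0.1597) = 4.197·0.9351 = 3.925 mg/L.

3.92 mg/L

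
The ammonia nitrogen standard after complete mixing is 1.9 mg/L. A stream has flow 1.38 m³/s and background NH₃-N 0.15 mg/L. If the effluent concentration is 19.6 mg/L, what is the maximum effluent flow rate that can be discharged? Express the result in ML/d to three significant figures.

Mass balance at complete mixing: C_std·(Q_w + Q_r) = Q_w·C_e + Q_r·C_b.
Rearranging, Q_w = Q_r·(C_std − C_b)/(C_e − C_std) = 1.38·(1.9 − 0.15) / (19.6 − 1.9) = 0.1364 m³/s.
= 11.79 ML/d.

11.8 ML/d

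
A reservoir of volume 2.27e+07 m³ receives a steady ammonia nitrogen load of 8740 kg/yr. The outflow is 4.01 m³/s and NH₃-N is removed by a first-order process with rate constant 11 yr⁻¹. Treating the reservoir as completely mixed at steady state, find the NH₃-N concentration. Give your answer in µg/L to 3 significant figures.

23.2 µg/L

Outflow Q = 4.01 m³/s × 3.156e+07 s/yr = 1.265e+08 m³/yr.
Steady-state CSTR mass balance: W = Q·C + k·V·C, so C = W/(Q + kV).
Q + kV = 1.265e+08 + 11·2.27e+07 = 3.762e+08 m³/yr.
C = 8740/3.762e+08 = 2.323e-05 kg/m³ = 0.02323 mg/L = 23.23 µg/L.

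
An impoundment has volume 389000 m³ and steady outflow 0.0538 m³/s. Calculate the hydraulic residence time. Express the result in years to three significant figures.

Q = 0.0538 m³/s × 3.156e+07 s/yr = 1.698e+06 m³/yr.
Hydraulic residence time τ = V/Q = 389000/1.698e+06 = 0.2291 yr.

0.229 yr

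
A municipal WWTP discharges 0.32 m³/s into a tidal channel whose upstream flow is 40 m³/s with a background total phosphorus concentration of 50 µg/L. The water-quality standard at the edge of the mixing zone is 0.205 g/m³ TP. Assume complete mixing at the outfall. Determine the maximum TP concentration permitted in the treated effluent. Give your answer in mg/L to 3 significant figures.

19.6 mg/L

50 µg/L = 0.05 mg/L.
Mass balance: 0.205·40.32 = 0.32·Cₑ + 40·0.05.
Cₑ = (8.266 − 2) / 0.32 = 19.58 mg/L.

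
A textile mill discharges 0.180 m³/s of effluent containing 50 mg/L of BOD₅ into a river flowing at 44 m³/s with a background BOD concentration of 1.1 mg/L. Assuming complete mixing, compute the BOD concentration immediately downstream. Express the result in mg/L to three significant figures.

Conservation of mass across the mixing zone: C = (0.18·50 + 44·1.1) / (0.18 + 44) = 57.4/44.18 = 1.299 mg/L.

1.30 mg/L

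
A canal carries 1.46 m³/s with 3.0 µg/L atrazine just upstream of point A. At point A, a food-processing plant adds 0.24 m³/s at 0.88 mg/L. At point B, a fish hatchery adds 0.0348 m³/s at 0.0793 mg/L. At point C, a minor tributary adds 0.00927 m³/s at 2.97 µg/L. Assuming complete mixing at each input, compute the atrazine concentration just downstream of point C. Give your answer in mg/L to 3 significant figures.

3.0 µg/L = 0.003 mg/L.
After input A: C = (1.46·0.003 + 0.24·0.88) / 1.7 = 0.1268 mg/L.
After input B: C = (1.7·0.1268 + 0.0348·0.0793) / 1.735 = 0.1259 mg/L.
2.97 µg/L = 0.00297 mg/L.
After input C: C = (1.735·0.1259 + 0.00927·0.00297) / 1.744 = 0.1252 mg/L.

0.125 mg/L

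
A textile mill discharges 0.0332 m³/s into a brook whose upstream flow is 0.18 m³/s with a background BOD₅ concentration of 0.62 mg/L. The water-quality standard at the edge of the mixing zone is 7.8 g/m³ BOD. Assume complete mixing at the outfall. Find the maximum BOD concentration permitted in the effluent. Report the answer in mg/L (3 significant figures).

46.7 mg/L

Mass balance: 7.8·0.2132 = 0.0332·Cₑ + 0.18·0.62.
Cₑ = (1.663 − 0.1116) / 0.0332 = 46.73 mg/L.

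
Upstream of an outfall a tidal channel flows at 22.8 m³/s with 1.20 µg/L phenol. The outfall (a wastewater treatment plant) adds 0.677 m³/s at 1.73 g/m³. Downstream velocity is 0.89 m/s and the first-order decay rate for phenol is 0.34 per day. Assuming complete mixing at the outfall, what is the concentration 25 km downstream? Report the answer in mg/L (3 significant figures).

0.0457 mg/L

1.20 µg/L = 0.0012 mg/L.
After complete mixing, C₀ = (0.677·1.73 + 22.8·0.0012) / 23.48 = 0.05105 mg/L.
Travel time t = 2.5e+04 m / 0.89 m/s = 2.809e+04 s = 0.3251 d.
C = 0.05105·exp(−0.34·0.3251) = 0.05105·0.8954 = 0.04571 mg/L.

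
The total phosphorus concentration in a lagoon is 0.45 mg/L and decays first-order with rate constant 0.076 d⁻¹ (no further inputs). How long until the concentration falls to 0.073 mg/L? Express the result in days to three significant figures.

t = ln(C₀/C)/k = ln(0.45/0.073)/0.076 = 1.819/0.076 = 23.93 d.

23.9 d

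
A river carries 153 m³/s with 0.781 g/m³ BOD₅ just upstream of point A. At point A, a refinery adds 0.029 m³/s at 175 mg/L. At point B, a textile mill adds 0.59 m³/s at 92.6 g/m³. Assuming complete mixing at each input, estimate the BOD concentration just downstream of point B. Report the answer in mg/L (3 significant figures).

After input A: C = (153·0.781 + 0.029·175) / 153 = 0.814 mg/L.
After input B: C = (153·0.814 + 0.59·92.6) / 153.6 = 1.167 mg/L.

1.17 mg/L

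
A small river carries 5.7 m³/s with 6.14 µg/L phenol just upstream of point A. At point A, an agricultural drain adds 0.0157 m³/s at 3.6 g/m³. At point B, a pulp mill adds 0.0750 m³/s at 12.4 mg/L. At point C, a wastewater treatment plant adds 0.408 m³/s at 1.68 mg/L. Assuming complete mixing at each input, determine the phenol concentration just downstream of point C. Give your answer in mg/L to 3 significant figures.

6.14 µg/L = 0.00614 mg/L.
After input A: C = (5.7·0.00614 + 0.0157·3.6) / 5.716 = 0.01601 mg/L.
After input B: C = (5.716·0.01601 + 0.075·12.4) / 5.791 = 0.1764 mg/L.
After input C: C = (5.791·0.1764 + 0.408·1.68) / 6.199 = 0.2754 mg/L.

0.275 mg/L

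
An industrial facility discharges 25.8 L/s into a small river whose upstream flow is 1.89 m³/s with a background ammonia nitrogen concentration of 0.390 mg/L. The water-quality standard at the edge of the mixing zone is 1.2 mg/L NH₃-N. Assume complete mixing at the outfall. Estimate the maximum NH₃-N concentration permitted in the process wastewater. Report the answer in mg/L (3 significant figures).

60.5 mg/L

25.8 L/s = 0.0258 m³/s.
Mass balance: 1.2·1.916 = 0.0258·Cₑ + 1.89·0.39.
Cₑ = (2.299 − 0.7371) / 0.0258 = 60.54 mg/L.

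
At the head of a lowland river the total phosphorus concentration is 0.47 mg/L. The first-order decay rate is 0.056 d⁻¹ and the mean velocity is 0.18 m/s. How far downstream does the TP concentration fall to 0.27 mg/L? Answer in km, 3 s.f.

From C = C₀·e^(−kt), t = ln(C₀/C)/k = ln(0.47/0.27)/0.056 = 0.5543/0.056 = 9.898 d.
Distance = v·t = 0.18 m/s × 8.552e+05 s = 1.539e+05 m = 153.9 km.

154 km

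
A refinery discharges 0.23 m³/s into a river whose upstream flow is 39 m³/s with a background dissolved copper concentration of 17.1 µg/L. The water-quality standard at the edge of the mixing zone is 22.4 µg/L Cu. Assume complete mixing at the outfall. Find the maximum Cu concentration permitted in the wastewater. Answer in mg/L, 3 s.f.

17.1 µg/L = 0.0171 mg/L.
22.4 µg/L = 0.0224 mg/L.
Mass balance: 0.0224·39.23 = 0.23·Cₑ + 39·0.0171.
Cₑ = (0.8788 − 0.6669) / 0.23 = 0.9211 mg/L.

0.921 mg/L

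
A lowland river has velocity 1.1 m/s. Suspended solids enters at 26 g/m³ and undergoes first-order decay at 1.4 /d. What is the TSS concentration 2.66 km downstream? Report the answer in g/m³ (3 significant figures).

Travel time t = 2.66 km / 1.1 m/s = 2660/1.1 = 2418 s = 0.02799 d.
First-order decay: C = 26·exp(−1.4·0.02799) = 26·0.9616 = 25 g/m³.

25.0 g/m³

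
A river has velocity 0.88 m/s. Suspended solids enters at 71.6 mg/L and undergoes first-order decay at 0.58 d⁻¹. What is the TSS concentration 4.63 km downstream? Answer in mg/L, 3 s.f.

Travel time t = 4.63 km / 0.88 m/s = 4630/0.88 = 5261 s = 0.0609 d.
First-order decay: C = 71.6·exp(−0.58·0.0609) = 71.6·0.9653 = 69.12 mg/L.

69.1 mg/L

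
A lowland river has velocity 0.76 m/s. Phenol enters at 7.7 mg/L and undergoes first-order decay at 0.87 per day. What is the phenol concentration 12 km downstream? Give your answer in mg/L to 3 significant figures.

6.57 mg/L

Travel time t = 12 km / 0.76 m/s = 1.2e+04/0.76 = 1.579e+04 s = 0.1827 d.
First-order decay: C = 7.7·exp(−0.87·0.1827) = 7.7·0.853 = 6.568 mg/L.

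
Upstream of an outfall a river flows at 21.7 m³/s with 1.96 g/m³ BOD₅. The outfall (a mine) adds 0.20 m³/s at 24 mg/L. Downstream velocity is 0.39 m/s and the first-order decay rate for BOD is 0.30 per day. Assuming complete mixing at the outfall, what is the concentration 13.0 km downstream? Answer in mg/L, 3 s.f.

1.93 mg/L

After complete mixing, C₀ = (0.2·24 + 21.7·1.96) / 21.9 = 2.161 mg/L.
Travel time t = 1.3e+04 m / 0.39 m/s = 3.333e+04 s = 0.3858 d.
C = 2.161·exp(−0.30·0.3858) = 2.161·0.8907 = 1.925 mg/L.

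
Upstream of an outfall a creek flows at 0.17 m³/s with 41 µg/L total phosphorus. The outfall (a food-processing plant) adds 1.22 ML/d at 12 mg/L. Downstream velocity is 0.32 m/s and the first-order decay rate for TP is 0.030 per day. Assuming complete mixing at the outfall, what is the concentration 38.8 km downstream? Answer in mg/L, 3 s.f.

1.22 ML/d = 0.01412 m³/s.
41 µg/L = 0.041 mg/L.
After complete mixing, C₀ = (0.01412·12 + 0.17·0.041) / 0.1841 = 0.9581 mg/L.
Travel time t = 3.88e+04 m / 0.32 m/s = 1.212e+05 s = 1.403 d.
C = 0.9581·exp(−0.030·1.403) = 0.9581·0.9588 = 0.9186 mg/L.

0.919 mg/L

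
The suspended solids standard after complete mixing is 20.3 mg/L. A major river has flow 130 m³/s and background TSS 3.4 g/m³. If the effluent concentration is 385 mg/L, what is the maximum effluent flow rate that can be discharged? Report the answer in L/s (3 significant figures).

Mass balance at complete mixing: C_std·(Q_w + Q_r) = Q_w·C_e + Q_r·C_b.
Rearranging, Q_w = Q_r·(C_std − C_b)/(C_e − C_std) = 130·(20.3 − 3.4) / (385 − 20.3) = 6.024 m³/s.
= 6024 L/s.

6020 L/s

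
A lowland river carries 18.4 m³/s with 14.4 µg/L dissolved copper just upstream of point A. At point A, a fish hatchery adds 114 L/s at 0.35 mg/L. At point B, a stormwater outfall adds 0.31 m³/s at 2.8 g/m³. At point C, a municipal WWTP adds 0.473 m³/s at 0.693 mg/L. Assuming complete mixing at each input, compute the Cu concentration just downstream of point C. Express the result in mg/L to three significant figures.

0.0778 mg/L

14.4 µg/L = 0.0144 mg/L.
114 L/s = 0.114 m³/s.
After input A: C = (18.4·0.0144 + 0.114·0.35) / 18.51 = 0.01647 mg/L.
After input B: C = (18.51·0.01647 + 0.31·2.8) / 18.82 = 0.06231 mg/L.
After input C: C = (18.82·0.06231 + 0.473·0.693) / 19.3 = 0.07777 mg/L.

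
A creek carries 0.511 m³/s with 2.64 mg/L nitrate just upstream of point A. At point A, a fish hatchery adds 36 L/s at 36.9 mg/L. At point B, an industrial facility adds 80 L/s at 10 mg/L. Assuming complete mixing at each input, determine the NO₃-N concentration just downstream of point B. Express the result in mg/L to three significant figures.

36 L/s = 0.036 m³/s.
After input A: C = (0.511·2.64 + 0.036·36.9) / 0.547 = 4.895 mg/L.
80 L/s = 0.08 m³/s.
After input B: C = (0.547·4.895 + 0.08·10) / 0.627 = 5.546 mg/L.

5.55 mg/L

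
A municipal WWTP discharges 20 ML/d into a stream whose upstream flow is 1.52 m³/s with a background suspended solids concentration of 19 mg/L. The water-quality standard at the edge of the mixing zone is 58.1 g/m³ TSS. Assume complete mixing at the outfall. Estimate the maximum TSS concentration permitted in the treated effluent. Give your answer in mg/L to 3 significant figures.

20 ML/d = 0.2315 m³/s.
Mass balance: 58.1·1.751 = 0.2315·Cₑ + 1.52·19.
Cₑ = (101.8 − 28.88) / 0.2315 = 314.8 mg/L.

315 mg/L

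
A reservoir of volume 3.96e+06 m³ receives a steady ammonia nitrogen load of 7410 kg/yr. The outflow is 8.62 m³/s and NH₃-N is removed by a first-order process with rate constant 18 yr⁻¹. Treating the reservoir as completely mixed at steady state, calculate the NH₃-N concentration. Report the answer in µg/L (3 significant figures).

Outflow Q = 8.62 m³/s × 3.156e+07 s/yr = 2.72e+08 m³/yr.
Steady-state CSTR mass balance: W = Q·C + k·V·C, so C = W/(Q + kV).
Q + kV = 2.72e+08 + 18·3.96e+06 = 3.433e+08 m³/yr.
C = 7410/3.433e+08 = 2.158e-05 kg/m³ = 0.02158 mg/L = 21.58 µg/L.

21.6 µg/L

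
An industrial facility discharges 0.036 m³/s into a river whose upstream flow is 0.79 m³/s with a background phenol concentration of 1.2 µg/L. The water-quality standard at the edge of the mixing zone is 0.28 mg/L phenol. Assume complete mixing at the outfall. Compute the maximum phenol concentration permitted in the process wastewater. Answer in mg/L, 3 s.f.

1.2 µg/L = 0.0012 mg/L.
Mass balance: 0.28·0.826 = 0.036·Cₑ + 0.79·0.0012.
Cₑ = (0.2313 − 0.000948) / 0.036 = 6.398 mg/L.

6.40 mg/L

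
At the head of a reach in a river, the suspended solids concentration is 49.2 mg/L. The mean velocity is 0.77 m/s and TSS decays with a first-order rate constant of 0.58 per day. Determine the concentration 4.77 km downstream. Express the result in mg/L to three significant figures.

Travel time t = 4.77 km / 0.77 m/s = 4770/0.77 = 6195 s = 0.0717 d.
First-order decay: C = 49.2·exp(−0.58·0.0717) = 49.2·0.9593 = 47.2 mg/L.

47.2 mg/L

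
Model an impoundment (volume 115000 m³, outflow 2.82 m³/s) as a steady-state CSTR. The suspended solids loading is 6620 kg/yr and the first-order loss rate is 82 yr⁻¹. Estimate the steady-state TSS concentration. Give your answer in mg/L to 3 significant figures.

Outflow Q = 2.82 m³/s × 3.156e+07 s/yr = 8.899e+07 m³/yr.
Steady-state CSTR mass balance: W = Q·C + k·V·C, so C = W/(Q + kV).
Q + kV = 8.899e+07 + 82·115000 = 9.842e+07 m³/yr.
C = 6620/9.842e+07 = 6.726e-05 kg/m³ = 0.06726 mg/L.

0.0673 mg/L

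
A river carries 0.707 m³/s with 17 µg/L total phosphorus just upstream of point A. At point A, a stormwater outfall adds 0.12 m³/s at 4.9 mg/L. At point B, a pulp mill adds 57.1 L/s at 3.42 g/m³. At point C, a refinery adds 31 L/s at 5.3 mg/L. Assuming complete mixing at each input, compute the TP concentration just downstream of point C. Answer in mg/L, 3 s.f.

17 µg/L = 0.017 mg/L.
After input A: C = (0.707·0.017 + 0.12·4.9) / 0.827 = 0.7255 mg/L.
57.1 L/s = 0.0571 m³/s.
After input B: C = (0.827·0.7255 + 0.0571·3.42) / 0.8841 = 0.8996 mg/L.
31 L/s = 0.031 m³/s.
After input C: C = (0.8841·0.8996 + 0.031·5.3) / 0.9151 = 1.049 mg/L.

1.05 mg/L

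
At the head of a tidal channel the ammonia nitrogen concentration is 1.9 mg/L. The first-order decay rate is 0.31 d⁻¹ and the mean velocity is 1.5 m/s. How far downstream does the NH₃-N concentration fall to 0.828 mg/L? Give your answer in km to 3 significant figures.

347 km

From C = C₀·e^(−kt), t = ln(C₀/C)/k = ln(1.9/0.828)/0.31 = 0.8306/0.31 = 2.679 d.
Distance = v·t = 1.5 m/s × 2.315e+05 s = 3.472e+05 m = 347.2 km.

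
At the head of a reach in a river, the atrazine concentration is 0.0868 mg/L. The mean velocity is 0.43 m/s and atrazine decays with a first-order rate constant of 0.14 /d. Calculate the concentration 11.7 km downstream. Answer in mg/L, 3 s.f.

0.0831 mg/L

Travel time t = 11.7 km / 0.43 m/s = 1.17e+04/0.43 = 2.721e+04 s = 0.3149 d.
First-order decay: C = 0.0868·exp(−0.14·0.3149) = 0.0868·0.9569 = 0.08306 mg/L.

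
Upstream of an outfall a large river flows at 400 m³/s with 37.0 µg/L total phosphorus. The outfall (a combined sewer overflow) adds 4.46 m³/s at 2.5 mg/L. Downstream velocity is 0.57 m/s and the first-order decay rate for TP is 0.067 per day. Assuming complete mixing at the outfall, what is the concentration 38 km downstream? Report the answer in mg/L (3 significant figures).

0.0609 mg/L

37.0 µg/L = 0.037 mg/L.
After complete mixing, C₀ = (4.46·2.5 + 400·0.037) / 404.5 = 0.06416 mg/L.
Travel time t = 3.8e+04 m / 0.57 m/s = 6.667e+04 s = 0.7716 d.
C = 0.06416·exp(−0.067·0.7716) = 0.06416·0.9496 = 0.06093 mg/L.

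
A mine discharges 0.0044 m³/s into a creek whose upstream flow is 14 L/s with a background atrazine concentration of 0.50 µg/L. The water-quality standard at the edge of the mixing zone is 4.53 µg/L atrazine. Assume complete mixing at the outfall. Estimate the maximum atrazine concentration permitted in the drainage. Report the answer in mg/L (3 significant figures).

0.0174 mg/L

14 L/s = 0.014 m³/s.
0.50 µg/L = 0.0005 mg/L.
4.53 µg/L = 0.00453 mg/L.
Mass balance: 0.00453·0.0184 = 0.0044·Cₑ + 0.014·0.0005.
Cₑ = (8.335e-05 − 7e-06) / 0.0044 = 0.01735 mg/L.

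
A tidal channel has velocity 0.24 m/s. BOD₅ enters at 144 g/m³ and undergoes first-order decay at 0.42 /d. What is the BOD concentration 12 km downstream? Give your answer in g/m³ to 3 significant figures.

Travel time t = 12 km / 0.24 m/s = 1.2e+04/0.24 = 5e+04 s = 0.5787 d.
First-order decay: C = 144·exp(−0.42·0.5787) = 144·0.7842 = 112.9 g/m³.

113 g/m³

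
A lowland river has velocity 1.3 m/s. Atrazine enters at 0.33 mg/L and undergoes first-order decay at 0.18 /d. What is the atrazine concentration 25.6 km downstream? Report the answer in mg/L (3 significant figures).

Travel time t = 25.6 km / 1.3 m/s = 2.56e+04/1.3 = 1.969e+04 s = 0.2279 d.
First-order decay: C = 0.33·exp(−0.18·0.2279) = 0.33·0.9598 = 0.3167 mg/L.

0.317 mg/L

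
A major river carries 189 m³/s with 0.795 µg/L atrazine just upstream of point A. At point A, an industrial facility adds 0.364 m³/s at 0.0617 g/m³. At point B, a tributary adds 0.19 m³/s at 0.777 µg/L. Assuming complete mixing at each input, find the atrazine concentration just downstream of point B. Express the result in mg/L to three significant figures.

0.795 µg/L = 0.000795 mg/L.
After input A: C = (189·0.000795 + 0.364·0.0617) / 189.4 = 0.0009121 mg/L.
0.777 µg/L = 0.000777 mg/L.
After input B: C = (189.4·0.0009121 + 0.19·0.000777) / 189.6 = 0.0009119 mg/L.

0.000912 mg/L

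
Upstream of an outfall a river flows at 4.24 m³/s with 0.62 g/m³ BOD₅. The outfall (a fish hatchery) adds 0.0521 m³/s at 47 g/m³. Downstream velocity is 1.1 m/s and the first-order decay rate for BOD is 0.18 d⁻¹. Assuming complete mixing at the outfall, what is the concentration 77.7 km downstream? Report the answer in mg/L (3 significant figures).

After complete mixing, C₀ = (0.0521·47 + 4.24·0.62) / 4.292 = 1.183 mg/L.
Travel time t = 7.77e+04 m / 1.1 m/s = 7.064e+04 s = 0.8176 d.
C = 1.183·exp(−0.18·0.8176) = 1.183·0.8632 = 1.021 mg/L.

1.02 mg/L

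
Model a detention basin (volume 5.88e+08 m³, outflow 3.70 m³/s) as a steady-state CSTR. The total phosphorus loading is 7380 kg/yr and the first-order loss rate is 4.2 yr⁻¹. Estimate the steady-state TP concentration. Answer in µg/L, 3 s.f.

Outflow Q = 3.70 m³/s × 3.156e+07 s/yr = 1.168e+08 m³/yr.
Steady-state CSTR mass balance: W = Q·C + k·V·C, so C = W/(Q + kV).
Q + kV = 1.168e+08 + 4.2·5.88e+08 = 2.586e+09 m³/yr.
C = 7380/2.586e+09 = 2.853e-06 kg/m³ = 0.002853 mg/L = 2.853 µg/L.

2.85 µg/L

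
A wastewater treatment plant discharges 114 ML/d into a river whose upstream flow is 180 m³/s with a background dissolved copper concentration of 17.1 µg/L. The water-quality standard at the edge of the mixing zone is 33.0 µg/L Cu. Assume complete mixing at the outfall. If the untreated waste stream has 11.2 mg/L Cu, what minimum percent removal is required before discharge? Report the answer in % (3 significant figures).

80.3 %

114 ML/d = 1.319 m³/s.
17.1 µg/L = 0.0171 mg/L.
33.0 µg/L = 0.033 mg/L.
Mass balance: 0.033·181.3 = 1.319·Cₑ + 180·0.0171.
Cₑ = (5.984 − 3.078) / 1.319 = 2.202 mg/L.
Required removal = 1 − 2.202/11.2 = 80.34 %.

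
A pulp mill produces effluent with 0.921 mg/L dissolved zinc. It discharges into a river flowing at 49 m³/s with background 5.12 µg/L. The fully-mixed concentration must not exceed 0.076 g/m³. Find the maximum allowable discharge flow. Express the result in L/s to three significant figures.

4110 L/s

5.12 µg/L = 0.00512 mg/L.
Mass balance at complete mixing: C_std·(Q_w + Q_r) = Q_w·C_e + Q_r·C_b.
Rearranging, Q_w = Q_r·(C_std − C_b)/(C_e − C_std) = 49·(0.076 − 0.00512) / (0.921 − 0.076) = 4.11 m³/s.
= 4110 L/s.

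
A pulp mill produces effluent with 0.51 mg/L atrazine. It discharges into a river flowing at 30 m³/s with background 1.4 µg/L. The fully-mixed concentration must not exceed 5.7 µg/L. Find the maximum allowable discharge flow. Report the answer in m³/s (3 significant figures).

0.256 m³/s

1.4 µg/L = 0.0014 mg/L.
5.7 µg/L = 0.0057 mg/L.
Mass balance at complete mixing: C_std·(Q_w + Q_r) = Q_w·C_e + Q_r·C_b.
Rearranging, Q_w = Q_r·(C_std − C_b)/(C_e − C_std) = 30·(0.0057 − 0.0014) / (0.51 − 0.0057) = 0.2558 m³/s.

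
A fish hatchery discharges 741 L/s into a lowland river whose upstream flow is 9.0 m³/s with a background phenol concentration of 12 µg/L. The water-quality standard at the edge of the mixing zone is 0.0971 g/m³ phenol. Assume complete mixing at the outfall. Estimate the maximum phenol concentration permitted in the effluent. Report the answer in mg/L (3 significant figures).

741 L/s = 0.741 m³/s.
12 µg/L = 0.012 mg/L.
Mass balance: 0.0971·9.741 = 0.741·Cₑ + 9·0.012.
Cₑ = (0.9459 − 0.108) / 0.741 = 1.131 mg/L.

1.13 mg/L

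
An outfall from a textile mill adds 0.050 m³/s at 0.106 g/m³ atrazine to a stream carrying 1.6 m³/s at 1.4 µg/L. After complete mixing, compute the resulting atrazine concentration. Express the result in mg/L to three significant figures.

0.00457 mg/L

1.4 µg/L = 0.0014 mg/L.
By mass balance at complete mixing, C = (0.05·0.106 + 1.6·0.0014) / (0.05 + 1.6) = 0.00754/1.65 = 0.00457 mg/L.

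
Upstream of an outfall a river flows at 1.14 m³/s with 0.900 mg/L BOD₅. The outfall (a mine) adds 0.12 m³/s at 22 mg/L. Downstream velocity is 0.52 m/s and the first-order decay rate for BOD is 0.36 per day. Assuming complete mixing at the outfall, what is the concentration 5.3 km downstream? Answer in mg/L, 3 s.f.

2.79 mg/L

After complete mixing, C₀ = (0.12·22 + 1.14·0.9) / 1.26 = 2.91 mg/L.
Travel time t = 5300 m / 0.52 m/s = 1.019e+04 s = 0.118 d.
C = 2.91·exp(−0.36·0.118) = 2.91·0.9584 = 2.789 mg/L.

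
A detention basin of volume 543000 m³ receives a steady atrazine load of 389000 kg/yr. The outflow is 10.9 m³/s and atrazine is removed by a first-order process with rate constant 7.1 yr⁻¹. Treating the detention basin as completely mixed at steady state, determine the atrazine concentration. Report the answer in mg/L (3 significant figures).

Outflow Q = 10.9 m³/s × 3.156e+07 s/yr = 3.44e+08 m³/yr.
Steady-state CSTR mass balance: W = Q·C + k·V·C, so C = W/(Q + kV).
Q + kV = 3.44e+08 + 7.1·543000 = 3.478e+08 m³/yr.
C = 389000/3.478e+08 = 0.001118 kg/m³ = 1.118 mg/L.

1.12 mg/L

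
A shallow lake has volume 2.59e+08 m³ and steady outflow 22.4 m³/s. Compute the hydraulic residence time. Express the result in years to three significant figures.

0.366 yr

Q = 22.4 m³/s × 3.156e+07 s/yr = 7.069e+08 m³/yr.
Hydraulic residence time τ = V/Q = 2.59e+08/7.069e+08 = 0.3664 yr.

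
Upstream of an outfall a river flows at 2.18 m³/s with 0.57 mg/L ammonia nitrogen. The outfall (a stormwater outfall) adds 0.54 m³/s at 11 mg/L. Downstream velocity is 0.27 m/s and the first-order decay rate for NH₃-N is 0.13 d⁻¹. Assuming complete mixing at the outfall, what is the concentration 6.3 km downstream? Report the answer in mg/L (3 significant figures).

After complete mixing, C₀ = (0.54·11 + 2.18·0.57) / 2.72 = 2.641 mg/L.
Travel time t = 6300 m / 0.27 m/s = 2.333e+04 s = 0.2701 d.
C = 2.641·exp(−0.13·0.2701) = 2.641·0.9655 = 2.55 mg/L.

2.55 mg/L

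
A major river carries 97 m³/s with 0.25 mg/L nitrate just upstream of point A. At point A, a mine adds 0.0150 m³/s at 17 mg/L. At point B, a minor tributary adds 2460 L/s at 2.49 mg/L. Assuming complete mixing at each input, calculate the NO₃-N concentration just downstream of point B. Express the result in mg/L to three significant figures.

0.308 mg/L

After input A: C = (97·0.25 + 0.015·17) / 97.02 = 0.2526 mg/L.
2460 L/s = 2.46 m³/s.
After input B: C = (97.02·0.2526 + 2.46·2.49) / 99.47 = 0.3079 mg/L.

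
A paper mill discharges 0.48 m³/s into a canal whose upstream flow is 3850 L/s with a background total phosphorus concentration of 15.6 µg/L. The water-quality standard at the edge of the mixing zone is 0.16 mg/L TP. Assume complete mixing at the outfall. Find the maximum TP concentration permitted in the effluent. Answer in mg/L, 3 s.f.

1.32 mg/L

3850 L/s = 3.85 m³/s.
15.6 µg/L = 0.0156 mg/L.
Mass balance: 0.16·4.33 = 0.48·Cₑ + 3.85·0.0156.
Cₑ = (0.6928 − 0.06006) / 0.48 = 1.318 mg/L.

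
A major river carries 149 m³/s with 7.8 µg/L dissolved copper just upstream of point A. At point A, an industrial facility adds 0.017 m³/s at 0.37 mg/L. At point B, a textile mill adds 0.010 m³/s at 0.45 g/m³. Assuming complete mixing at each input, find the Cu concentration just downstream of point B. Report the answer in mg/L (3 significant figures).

7.8 µg/L = 0.0078 mg/L.
After input A: C = (149·0.0078 + 0.017·0.37) / 149 = 0.007841 mg/L.
After input B: C = (149·0.007841 + 0.01·0.45) / 149 = 0.007871 mg/L.

0.00787 mg/L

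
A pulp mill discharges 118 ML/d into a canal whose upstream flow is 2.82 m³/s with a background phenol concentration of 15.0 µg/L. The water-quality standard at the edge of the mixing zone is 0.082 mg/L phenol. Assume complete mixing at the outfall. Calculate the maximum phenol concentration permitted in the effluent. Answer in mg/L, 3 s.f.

0.220 mg/L

118 ML/d = 1.366 m³/s.
15.0 µg/L = 0.015 mg/L.
Mass balance: 0.082·4.186 = 1.366·Cₑ + 2.82·0.015.
Cₑ = (0.3432 − 0.0423) / 1.366 = 0.2203 mg/L.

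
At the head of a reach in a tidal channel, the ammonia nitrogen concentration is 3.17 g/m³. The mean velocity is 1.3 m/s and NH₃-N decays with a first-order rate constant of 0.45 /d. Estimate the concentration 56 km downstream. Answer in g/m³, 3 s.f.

Travel time t = 56 km / 1.3 m/s = 5.6e+04/1.3 = 4.308e+04 s = 0.4986 d.
First-order decay: C = 3.17·exp(−0.45·0.4986) = 3.17·0.799 = 2.533 g/m³.

2.53 g/m³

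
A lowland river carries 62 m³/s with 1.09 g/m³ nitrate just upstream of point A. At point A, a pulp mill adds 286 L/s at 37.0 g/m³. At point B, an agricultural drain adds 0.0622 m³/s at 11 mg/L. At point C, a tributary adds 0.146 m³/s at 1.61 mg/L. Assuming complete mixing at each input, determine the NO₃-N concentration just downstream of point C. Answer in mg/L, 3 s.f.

1.27 mg/L

286 L/s = 0.286 m³/s.
After input A: C = (62·1.09 + 0.286·37) / 62.29 = 1.255 mg/L.
After input B: C = (62.29·1.255 + 0.0622·11) / 62.35 = 1.265 mg/L.
After input C: C = (62.35·1.265 + 0.146·1.61) / 62.49 = 1.265 mg/L.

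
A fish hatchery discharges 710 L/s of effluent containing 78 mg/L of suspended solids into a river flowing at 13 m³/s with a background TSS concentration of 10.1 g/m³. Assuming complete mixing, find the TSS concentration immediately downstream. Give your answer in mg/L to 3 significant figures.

710 L/s = 0.71 m³/s.
By mass balance at complete mixing, C = (0.71·78 + 13·10.1) / (0.71 + 13) = 186.7/13.71 = 13.62 mg/L.

13.6 mg/L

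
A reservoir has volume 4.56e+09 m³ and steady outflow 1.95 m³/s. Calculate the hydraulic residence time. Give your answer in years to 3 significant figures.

Q = 1.95 m³/s × 3.156e+07 s/yr = 6.154e+07 m³/yr.
Hydraulic residence time τ = V/Q = 4.56e+09/6.154e+07 = 74.1 yr.

74.1 yr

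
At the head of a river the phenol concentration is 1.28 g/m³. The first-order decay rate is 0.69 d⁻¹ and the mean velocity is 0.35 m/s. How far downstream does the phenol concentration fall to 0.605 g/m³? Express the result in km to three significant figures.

From C = C₀·e^(−kt), t = ln(C₀/C)/k = ln(1.28/0.605)/0.69 = 0.7494/0.69 = 1.086 d.
Distance = v·t = 0.35 m/s × 9.384e+04 s = 3.284e+04 m = 32.84 km.

32.8 km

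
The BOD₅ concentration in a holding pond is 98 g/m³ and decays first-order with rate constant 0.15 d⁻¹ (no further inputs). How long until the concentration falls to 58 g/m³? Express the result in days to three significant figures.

3.50 d

t = ln(C₀/C)/k = ln(98/58)/0.15 = 0.5245/0.15 = 3.497 d.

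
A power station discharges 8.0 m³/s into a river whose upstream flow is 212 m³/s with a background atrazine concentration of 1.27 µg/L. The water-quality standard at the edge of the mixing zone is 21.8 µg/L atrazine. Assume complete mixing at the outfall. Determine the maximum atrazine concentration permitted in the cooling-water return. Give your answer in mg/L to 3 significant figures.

0.566 mg/L

1.27 µg/L = 0.00127 mg/L.
21.8 µg/L = 0.0218 mg/L.
Mass balance: 0.0218·220 = 8·Cₑ + 212·0.00127.
Cₑ = (4.796 − 0.2692) / 8 = 0.5658 mg/L.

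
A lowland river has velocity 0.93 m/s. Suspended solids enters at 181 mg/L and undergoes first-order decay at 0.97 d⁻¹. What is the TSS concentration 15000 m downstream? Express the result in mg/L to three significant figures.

151 mg/L

Travel time t = 15000 m / 0.93 m/s = 1.5e+04/0.93 = 1.613e+04 s = 0.1867 d.
First-order decay: C = 181·exp(−0.97·0.1867) = 181·0.8344 = 151 mg/L.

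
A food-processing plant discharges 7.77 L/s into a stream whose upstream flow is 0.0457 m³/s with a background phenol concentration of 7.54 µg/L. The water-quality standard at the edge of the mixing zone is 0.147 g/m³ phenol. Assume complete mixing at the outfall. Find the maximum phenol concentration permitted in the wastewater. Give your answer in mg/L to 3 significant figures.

7.77 L/s = 0.00777 m³/s.
7.54 µg/L = 0.00754 mg/L.
Mass balance: 0.147·0.05347 = 0.00777·Cₑ + 0.0457·0.00754.
Cₑ = (0.00786 − 0.0003446) / 0.00777 = 0.9672 mg/L.

0.967 mg/L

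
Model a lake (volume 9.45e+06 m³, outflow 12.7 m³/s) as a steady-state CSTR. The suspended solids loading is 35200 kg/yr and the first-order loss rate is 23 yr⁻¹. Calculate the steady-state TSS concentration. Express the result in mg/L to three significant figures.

Outflow Q = 12.7 m³/s × 3.156e+07 s/yr = 4.008e+08 m³/yr.
Steady-state CSTR mass balance: W = Q·C + k·V·C, so C = W/(Q + kV).
Q + kV = 4.008e+08 + 23·9.45e+06 = 6.181e+08 m³/yr.
C = 35200/6.181e+08 = 5.695e-05 kg/m³ = 0.05695 mg/L.

0.0569 mg/L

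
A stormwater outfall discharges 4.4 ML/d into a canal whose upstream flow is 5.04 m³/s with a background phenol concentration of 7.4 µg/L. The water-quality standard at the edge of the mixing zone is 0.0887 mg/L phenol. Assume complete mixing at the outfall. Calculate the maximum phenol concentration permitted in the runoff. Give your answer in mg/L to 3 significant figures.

8.13 mg/L

4.4 ML/d = 0.05093 m³/s.
7.4 µg/L = 0.0074 mg/L.
Mass balance: 0.0887·5.091 = 0.05093·Cₑ + 5.04·0.0074.
Cₑ = (0.4516 − 0.0373) / 0.05093 = 8.135 mg/L.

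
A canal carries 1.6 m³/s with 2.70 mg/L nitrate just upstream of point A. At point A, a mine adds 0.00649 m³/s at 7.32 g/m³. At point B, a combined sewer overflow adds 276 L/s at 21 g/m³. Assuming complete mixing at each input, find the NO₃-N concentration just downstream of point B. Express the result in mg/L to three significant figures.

5.40 mg/L

After input A: C = (1.6·2.7 + 0.00649·7.32) / 1.606 = 2.719 mg/L.
276 L/s = 0.276 m³/s.
After input B: C = (1.606·2.719 + 0.276·21) / 1.882 = 5.399 mg/L.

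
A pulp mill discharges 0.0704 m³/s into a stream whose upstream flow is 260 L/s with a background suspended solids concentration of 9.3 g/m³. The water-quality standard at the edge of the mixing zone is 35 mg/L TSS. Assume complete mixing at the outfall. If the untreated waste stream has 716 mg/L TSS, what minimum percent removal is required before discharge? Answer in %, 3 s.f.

260 L/s = 0.26 m³/s.
Mass balance: 35·0.3304 = 0.0704·Cₑ + 0.26·9.3.
Cₑ = (11.56 − 2.418) / 0.0704 = 129.9 mg/L.
Required removal = 1 − 129.9/716 = 81.86 %.

81.9 %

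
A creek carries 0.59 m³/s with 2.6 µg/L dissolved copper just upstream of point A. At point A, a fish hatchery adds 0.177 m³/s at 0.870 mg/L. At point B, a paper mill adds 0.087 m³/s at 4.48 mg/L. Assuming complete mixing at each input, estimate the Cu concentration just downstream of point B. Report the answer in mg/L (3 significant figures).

2.6 µg/L = 0.0026 mg/L.
After input A: C = (0.59·0.0026 + 0.177·0.87) / 0.767 = 0.2028 mg/L.
After input B: C = (0.767·0.2028 + 0.087·4.48) / 0.854 = 0.6385 mg/L.

0.639 mg/L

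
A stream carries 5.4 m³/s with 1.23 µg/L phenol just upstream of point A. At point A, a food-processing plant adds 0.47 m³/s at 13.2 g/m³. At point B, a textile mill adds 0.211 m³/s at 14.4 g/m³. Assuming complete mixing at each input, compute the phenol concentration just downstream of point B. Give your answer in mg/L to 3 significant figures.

1.23 µg/L = 0.00123 mg/L.
After input A: C = (5.4·0.00123 + 0.47·13.2) / 5.87 = 1.058 mg/L.
After input B: C = (5.87·1.058 + 0.211·14.4) / 6.081 = 1.521 mg/L.

1.52 mg/L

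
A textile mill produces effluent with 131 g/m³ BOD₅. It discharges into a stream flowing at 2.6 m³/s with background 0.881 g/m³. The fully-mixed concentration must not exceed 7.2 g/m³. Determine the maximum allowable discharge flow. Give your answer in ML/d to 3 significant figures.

11.5 ML/d

Mass balance at complete mixing: C_std·(Q_w + Q_r) = Q_w·C_e + Q_r·C_b.
Rearranging, Q_w = Q_r·(C_std − C_b)/(C_e − C_std) = 2.6·(7.2 − 0.881) / (131 − 7.2) = 0.1327 m³/s.
= 11.47 ML/d.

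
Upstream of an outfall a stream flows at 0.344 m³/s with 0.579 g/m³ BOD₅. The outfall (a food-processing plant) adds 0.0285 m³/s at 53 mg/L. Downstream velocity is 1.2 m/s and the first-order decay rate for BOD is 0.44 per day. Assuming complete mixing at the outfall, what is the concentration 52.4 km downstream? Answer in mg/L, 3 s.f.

After complete mixing, C₀ = (0.0285·53 + 0.344·0.579) / 0.3725 = 4.59 mg/L.
Travel time t = 5.24e+04 m / 1.2 m/s = 4.367e+04 s = 0.5054 d.
C = 4.59·exp(−0.44·0.5054) = 4.59·0.8006 = 3.675 mg/L.

3.67 mg/L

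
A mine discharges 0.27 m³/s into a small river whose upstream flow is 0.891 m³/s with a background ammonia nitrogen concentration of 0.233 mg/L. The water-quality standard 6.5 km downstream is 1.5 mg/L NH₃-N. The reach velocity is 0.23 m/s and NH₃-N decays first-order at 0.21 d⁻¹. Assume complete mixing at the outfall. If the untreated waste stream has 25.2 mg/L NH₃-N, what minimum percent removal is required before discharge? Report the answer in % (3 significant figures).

Travel time to the compliance point: t = 6500/0.23 = 2.826e+04 s = 0.3271 d; decay factor exp(−0.21·0.3271) = 0.9336.
So the concentration just after mixing may be at most 1.5/0.9336 = 1.607 mg/L.
Mass balance: 1.607·1.161 = 0.27·Cₑ + 0.891·0.233.
Cₑ = (1.865 − 0.2076) / 0.27 = 6.14 mg/L.
Required removal = 1 − 6.14/25.2 = 75.64 %.

75.6 %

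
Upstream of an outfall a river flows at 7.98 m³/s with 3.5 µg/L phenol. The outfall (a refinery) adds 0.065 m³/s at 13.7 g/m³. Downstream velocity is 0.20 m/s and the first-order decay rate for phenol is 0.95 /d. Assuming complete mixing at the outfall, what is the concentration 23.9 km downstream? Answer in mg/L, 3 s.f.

3.5 µg/L = 0.0035 mg/L.
After complete mixing, C₀ = (0.065·13.7 + 7.98·0.0035) / 8.045 = 0.1142 mg/L.
Travel time t = 2.39e+04 m / 0.20 m/s = 1.195e+05 s = 1.383 d.
C = 0.1142·exp(−0.95·1.383) = 0.1142·0.2688 = 0.03068 mg/L.

0.0307 mg/L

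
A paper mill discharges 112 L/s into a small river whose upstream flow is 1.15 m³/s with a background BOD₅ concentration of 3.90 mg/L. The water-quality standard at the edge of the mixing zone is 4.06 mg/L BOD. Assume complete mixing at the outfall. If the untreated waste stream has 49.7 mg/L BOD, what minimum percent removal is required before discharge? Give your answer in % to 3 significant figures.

112 L/s = 0.112 m³/s.
Mass balance: 4.06·1.262 = 0.112·Cₑ + 1.15·3.9.
Cₑ = (5.124 − 4.485) / 0.112 = 5.703 mg/L.
Required removal = 1 − 5.703/49.7 = 88.53 %.

88.5 %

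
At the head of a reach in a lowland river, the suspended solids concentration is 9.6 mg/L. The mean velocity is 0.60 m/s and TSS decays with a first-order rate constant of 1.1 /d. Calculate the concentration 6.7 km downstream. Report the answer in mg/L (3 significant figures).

8.33 mg/L

Travel time t = 6.7 km / 0.60 m/s = 6700/0.60 = 1.117e+04 s = 0.1292 d.
First-order decay: C = 9.6·exp(−1.1·0.1292) = 9.6·0.8675 = 8.328 mg/L.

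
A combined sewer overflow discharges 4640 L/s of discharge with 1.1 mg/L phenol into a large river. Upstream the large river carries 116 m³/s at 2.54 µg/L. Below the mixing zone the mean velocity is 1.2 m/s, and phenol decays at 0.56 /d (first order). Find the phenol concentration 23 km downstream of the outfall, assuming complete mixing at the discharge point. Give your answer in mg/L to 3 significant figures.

0.0395 mg/L

4640 L/s = 4.64 m³/s.
2.54 µg/L = 0.00254 mg/L.
After complete mixing, C₀ = (4.64·1.1 + 116·0.00254) / 120.6 = 0.04475 mg/L.
Travel time t = 2.3e+04 m / 1.2 m/s = 1.917e+04 s = 0.2218 d.
C = 0.04475·exp(−0.56·0.2218) = 0.04475·0.8832 = 0.03952 mg/L.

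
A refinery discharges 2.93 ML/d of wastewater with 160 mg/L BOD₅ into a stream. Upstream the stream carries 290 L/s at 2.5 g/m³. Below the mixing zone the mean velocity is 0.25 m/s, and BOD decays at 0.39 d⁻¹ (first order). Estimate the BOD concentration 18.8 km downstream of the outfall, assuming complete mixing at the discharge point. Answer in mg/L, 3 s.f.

2.93 ML/d = 0.03391 m³/s.
290 L/s = 0.29 m³/s.
After complete mixing, C₀ = (0.03391·160 + 0.29·2.5) / 0.3239 = 18.99 mg/L.
Travel time t = 1.88e+04 m / 0.25 m/s = 7.52e+04 s = 0.8704 d.
C = 18.99·exp(−0.39·0.8704) = 18.99·0.7122 = 13.52 mg/L.

13.5 mg/L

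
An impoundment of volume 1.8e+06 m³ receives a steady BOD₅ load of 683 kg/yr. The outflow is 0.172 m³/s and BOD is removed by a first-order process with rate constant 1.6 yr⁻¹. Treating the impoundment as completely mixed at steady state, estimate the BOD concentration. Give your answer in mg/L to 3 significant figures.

Outflow Q = 0.172 m³/s × 3.156e+07 s/yr = 5.428e+06 m³/yr.
Steady-state CSTR mass balance: W = Q·C + k·V·C, so C = W/(Q + kV).
Q + kV = 5.428e+06 + 1.6·1.8e+06 = 8.308e+06 m³/yr.
C = 683/8.308e+06 = 8.221e-05 kg/m³ = 0.08221 mg/L.

0.0822 mg/L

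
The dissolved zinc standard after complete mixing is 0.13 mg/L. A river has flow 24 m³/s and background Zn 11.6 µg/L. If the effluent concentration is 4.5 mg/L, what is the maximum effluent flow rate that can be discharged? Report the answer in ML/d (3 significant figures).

56.2 ML/d

11.6 µg/L = 0.0116 mg/L.
Mass balance at complete mixing: C_std·(Q_w + Q_r) = Q_w·C_e + Q_r·C_b.
Rearranging, Q_w = Q_r·(C_std − C_b)/(C_e − C_std) = 24·(0.13 − 0.0116) / (4.5 − 0.13) = 0.6503 m³/s.
= 56.18 ML/d.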